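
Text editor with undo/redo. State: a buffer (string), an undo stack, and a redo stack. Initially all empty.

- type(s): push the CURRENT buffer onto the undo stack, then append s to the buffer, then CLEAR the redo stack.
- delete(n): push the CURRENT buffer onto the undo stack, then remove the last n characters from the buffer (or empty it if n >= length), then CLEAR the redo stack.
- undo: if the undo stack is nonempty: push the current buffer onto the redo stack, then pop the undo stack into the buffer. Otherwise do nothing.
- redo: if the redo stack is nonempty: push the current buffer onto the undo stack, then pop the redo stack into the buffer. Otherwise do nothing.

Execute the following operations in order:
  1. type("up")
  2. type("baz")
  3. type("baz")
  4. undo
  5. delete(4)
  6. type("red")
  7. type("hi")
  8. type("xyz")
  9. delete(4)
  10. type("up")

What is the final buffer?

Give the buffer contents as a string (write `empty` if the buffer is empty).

After op 1 (type): buf='up' undo_depth=1 redo_depth=0
After op 2 (type): buf='upbaz' undo_depth=2 redo_depth=0
After op 3 (type): buf='upbazbaz' undo_depth=3 redo_depth=0
After op 4 (undo): buf='upbaz' undo_depth=2 redo_depth=1
After op 5 (delete): buf='u' undo_depth=3 redo_depth=0
After op 6 (type): buf='ured' undo_depth=4 redo_depth=0
After op 7 (type): buf='uredhi' undo_depth=5 redo_depth=0
After op 8 (type): buf='uredhixyz' undo_depth=6 redo_depth=0
After op 9 (delete): buf='uredh' undo_depth=7 redo_depth=0
After op 10 (type): buf='uredhup' undo_depth=8 redo_depth=0

Answer: uredhup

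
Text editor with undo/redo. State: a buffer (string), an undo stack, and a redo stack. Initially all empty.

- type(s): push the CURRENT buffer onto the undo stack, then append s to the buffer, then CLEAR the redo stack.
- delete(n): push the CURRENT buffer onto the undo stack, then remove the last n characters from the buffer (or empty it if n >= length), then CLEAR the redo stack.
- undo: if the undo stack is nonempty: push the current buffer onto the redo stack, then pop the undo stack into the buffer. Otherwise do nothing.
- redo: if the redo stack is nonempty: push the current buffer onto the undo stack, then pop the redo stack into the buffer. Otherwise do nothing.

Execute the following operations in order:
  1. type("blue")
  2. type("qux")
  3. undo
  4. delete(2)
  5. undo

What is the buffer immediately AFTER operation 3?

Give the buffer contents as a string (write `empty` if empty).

After op 1 (type): buf='blue' undo_depth=1 redo_depth=0
After op 2 (type): buf='bluequx' undo_depth=2 redo_depth=0
After op 3 (undo): buf='blue' undo_depth=1 redo_depth=1

Answer: blue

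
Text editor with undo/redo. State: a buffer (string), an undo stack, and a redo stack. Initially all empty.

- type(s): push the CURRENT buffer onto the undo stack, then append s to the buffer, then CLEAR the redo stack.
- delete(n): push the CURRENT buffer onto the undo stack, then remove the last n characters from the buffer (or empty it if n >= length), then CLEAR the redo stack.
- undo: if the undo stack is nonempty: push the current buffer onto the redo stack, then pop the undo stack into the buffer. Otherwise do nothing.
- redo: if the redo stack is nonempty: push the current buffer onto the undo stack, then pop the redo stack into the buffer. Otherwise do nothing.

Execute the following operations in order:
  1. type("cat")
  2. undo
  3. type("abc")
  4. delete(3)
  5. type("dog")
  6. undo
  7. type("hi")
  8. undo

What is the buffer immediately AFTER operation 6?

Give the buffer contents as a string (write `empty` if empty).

After op 1 (type): buf='cat' undo_depth=1 redo_depth=0
After op 2 (undo): buf='(empty)' undo_depth=0 redo_depth=1
After op 3 (type): buf='abc' undo_depth=1 redo_depth=0
After op 4 (delete): buf='(empty)' undo_depth=2 redo_depth=0
After op 5 (type): buf='dog' undo_depth=3 redo_depth=0
After op 6 (undo): buf='(empty)' undo_depth=2 redo_depth=1

Answer: empty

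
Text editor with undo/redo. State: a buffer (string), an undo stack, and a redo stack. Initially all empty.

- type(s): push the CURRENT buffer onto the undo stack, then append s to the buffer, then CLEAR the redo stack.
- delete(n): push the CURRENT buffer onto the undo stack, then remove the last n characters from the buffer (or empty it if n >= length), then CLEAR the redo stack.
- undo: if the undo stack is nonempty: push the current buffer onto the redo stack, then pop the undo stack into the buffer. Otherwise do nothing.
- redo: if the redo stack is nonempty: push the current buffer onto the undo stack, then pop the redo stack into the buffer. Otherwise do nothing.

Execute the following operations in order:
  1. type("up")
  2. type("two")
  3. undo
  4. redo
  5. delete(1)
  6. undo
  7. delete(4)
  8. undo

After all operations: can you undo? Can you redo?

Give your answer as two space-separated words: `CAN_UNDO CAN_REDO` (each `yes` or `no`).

Answer: yes yes

Derivation:
After op 1 (type): buf='up' undo_depth=1 redo_depth=0
After op 2 (type): buf='uptwo' undo_depth=2 redo_depth=0
After op 3 (undo): buf='up' undo_depth=1 redo_depth=1
After op 4 (redo): buf='uptwo' undo_depth=2 redo_depth=0
After op 5 (delete): buf='uptw' undo_depth=3 redo_depth=0
After op 6 (undo): buf='uptwo' undo_depth=2 redo_depth=1
After op 7 (delete): buf='u' undo_depth=3 redo_depth=0
After op 8 (undo): buf='uptwo' undo_depth=2 redo_depth=1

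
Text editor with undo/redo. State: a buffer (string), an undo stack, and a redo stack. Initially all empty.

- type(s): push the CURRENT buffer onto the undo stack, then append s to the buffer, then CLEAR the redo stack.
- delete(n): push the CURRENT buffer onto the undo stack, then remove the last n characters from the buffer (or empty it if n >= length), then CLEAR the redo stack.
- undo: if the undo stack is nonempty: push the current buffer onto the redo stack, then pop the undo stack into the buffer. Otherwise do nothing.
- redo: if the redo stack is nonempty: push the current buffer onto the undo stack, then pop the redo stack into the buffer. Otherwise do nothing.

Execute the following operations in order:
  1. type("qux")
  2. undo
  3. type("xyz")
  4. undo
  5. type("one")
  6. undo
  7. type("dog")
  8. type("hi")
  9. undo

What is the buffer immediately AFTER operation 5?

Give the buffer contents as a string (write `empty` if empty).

After op 1 (type): buf='qux' undo_depth=1 redo_depth=0
After op 2 (undo): buf='(empty)' undo_depth=0 redo_depth=1
After op 3 (type): buf='xyz' undo_depth=1 redo_depth=0
After op 4 (undo): buf='(empty)' undo_depth=0 redo_depth=1
After op 5 (type): buf='one' undo_depth=1 redo_depth=0

Answer: one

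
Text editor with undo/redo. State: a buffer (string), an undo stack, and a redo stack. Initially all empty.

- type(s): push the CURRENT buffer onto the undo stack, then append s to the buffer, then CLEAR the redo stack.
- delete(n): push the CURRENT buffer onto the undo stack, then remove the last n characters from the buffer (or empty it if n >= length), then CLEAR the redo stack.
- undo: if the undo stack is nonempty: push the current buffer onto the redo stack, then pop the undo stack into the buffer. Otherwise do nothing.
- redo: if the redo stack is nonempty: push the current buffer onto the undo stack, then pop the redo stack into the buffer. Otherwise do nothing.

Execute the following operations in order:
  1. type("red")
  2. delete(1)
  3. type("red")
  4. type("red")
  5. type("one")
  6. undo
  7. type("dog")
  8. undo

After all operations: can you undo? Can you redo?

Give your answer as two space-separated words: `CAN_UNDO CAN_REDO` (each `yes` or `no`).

Answer: yes yes

Derivation:
After op 1 (type): buf='red' undo_depth=1 redo_depth=0
After op 2 (delete): buf='re' undo_depth=2 redo_depth=0
After op 3 (type): buf='rered' undo_depth=3 redo_depth=0
After op 4 (type): buf='reredred' undo_depth=4 redo_depth=0
After op 5 (type): buf='reredredone' undo_depth=5 redo_depth=0
After op 6 (undo): buf='reredred' undo_depth=4 redo_depth=1
After op 7 (type): buf='reredreddog' undo_depth=5 redo_depth=0
After op 8 (undo): buf='reredred' undo_depth=4 redo_depth=1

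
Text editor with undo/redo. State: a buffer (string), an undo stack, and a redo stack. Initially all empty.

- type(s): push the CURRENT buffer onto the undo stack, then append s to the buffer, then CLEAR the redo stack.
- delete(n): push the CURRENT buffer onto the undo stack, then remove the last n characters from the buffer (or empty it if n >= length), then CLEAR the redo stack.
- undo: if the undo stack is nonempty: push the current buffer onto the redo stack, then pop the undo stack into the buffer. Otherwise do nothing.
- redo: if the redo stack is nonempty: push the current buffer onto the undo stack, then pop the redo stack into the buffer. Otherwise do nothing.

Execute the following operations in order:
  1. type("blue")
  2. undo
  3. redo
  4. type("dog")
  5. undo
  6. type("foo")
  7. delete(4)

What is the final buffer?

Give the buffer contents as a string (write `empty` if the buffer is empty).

After op 1 (type): buf='blue' undo_depth=1 redo_depth=0
After op 2 (undo): buf='(empty)' undo_depth=0 redo_depth=1
After op 3 (redo): buf='blue' undo_depth=1 redo_depth=0
After op 4 (type): buf='bluedog' undo_depth=2 redo_depth=0
After op 5 (undo): buf='blue' undo_depth=1 redo_depth=1
After op 6 (type): buf='bluefoo' undo_depth=2 redo_depth=0
After op 7 (delete): buf='blu' undo_depth=3 redo_depth=0

Answer: blu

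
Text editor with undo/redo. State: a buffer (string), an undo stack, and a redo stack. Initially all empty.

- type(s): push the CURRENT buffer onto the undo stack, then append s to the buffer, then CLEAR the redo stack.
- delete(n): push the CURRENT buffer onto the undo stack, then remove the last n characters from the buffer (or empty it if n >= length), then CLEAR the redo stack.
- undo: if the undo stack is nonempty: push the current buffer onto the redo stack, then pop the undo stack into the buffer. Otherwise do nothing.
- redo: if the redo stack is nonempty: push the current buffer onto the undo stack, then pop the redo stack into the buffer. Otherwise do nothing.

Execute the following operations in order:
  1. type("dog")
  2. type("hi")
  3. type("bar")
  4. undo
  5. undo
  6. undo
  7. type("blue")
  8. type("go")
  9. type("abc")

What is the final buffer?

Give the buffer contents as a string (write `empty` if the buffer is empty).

After op 1 (type): buf='dog' undo_depth=1 redo_depth=0
After op 2 (type): buf='doghi' undo_depth=2 redo_depth=0
After op 3 (type): buf='doghibar' undo_depth=3 redo_depth=0
After op 4 (undo): buf='doghi' undo_depth=2 redo_depth=1
After op 5 (undo): buf='dog' undo_depth=1 redo_depth=2
After op 6 (undo): buf='(empty)' undo_depth=0 redo_depth=3
After op 7 (type): buf='blue' undo_depth=1 redo_depth=0
After op 8 (type): buf='bluego' undo_depth=2 redo_depth=0
After op 9 (type): buf='bluegoabc' undo_depth=3 redo_depth=0

Answer: bluegoabc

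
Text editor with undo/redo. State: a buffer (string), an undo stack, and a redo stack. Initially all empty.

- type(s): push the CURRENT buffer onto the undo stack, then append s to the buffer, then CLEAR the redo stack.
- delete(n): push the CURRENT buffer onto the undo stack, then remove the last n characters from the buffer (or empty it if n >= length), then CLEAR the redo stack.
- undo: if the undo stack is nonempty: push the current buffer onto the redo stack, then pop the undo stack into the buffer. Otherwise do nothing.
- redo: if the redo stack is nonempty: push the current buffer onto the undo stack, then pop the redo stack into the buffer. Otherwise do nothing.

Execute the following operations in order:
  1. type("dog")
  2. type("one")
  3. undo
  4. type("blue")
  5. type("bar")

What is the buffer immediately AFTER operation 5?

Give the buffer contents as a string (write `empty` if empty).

Answer: dogbluebar

Derivation:
After op 1 (type): buf='dog' undo_depth=1 redo_depth=0
After op 2 (type): buf='dogone' undo_depth=2 redo_depth=0
After op 3 (undo): buf='dog' undo_depth=1 redo_depth=1
After op 4 (type): buf='dogblue' undo_depth=2 redo_depth=0
After op 5 (type): buf='dogbluebar' undo_depth=3 redo_depth=0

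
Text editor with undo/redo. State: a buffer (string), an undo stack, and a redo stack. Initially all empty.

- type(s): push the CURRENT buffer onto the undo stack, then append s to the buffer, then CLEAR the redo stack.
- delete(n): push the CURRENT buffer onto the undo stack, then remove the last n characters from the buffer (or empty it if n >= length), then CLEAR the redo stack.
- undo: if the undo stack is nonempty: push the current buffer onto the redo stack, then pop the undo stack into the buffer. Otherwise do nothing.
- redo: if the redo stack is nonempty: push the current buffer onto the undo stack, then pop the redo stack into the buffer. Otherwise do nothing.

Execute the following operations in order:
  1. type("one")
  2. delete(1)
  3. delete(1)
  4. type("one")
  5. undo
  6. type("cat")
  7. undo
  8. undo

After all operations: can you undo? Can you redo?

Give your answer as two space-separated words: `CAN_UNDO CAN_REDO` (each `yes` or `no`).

After op 1 (type): buf='one' undo_depth=1 redo_depth=0
After op 2 (delete): buf='on' undo_depth=2 redo_depth=0
After op 3 (delete): buf='o' undo_depth=3 redo_depth=0
After op 4 (type): buf='oone' undo_depth=4 redo_depth=0
After op 5 (undo): buf='o' undo_depth=3 redo_depth=1
After op 6 (type): buf='ocat' undo_depth=4 redo_depth=0
After op 7 (undo): buf='o' undo_depth=3 redo_depth=1
After op 8 (undo): buf='on' undo_depth=2 redo_depth=2

Answer: yes yes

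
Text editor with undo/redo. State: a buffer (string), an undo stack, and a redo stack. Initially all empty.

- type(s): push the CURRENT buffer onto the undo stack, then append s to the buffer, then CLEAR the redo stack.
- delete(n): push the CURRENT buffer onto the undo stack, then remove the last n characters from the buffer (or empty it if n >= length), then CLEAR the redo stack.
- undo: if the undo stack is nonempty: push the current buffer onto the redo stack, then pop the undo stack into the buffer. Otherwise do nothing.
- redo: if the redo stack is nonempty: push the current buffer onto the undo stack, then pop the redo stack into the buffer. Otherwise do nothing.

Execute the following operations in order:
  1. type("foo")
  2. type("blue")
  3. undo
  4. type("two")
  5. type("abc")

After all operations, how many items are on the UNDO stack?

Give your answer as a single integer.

Answer: 3

Derivation:
After op 1 (type): buf='foo' undo_depth=1 redo_depth=0
After op 2 (type): buf='fooblue' undo_depth=2 redo_depth=0
After op 3 (undo): buf='foo' undo_depth=1 redo_depth=1
After op 4 (type): buf='footwo' undo_depth=2 redo_depth=0
After op 5 (type): buf='footwoabc' undo_depth=3 redo_depth=0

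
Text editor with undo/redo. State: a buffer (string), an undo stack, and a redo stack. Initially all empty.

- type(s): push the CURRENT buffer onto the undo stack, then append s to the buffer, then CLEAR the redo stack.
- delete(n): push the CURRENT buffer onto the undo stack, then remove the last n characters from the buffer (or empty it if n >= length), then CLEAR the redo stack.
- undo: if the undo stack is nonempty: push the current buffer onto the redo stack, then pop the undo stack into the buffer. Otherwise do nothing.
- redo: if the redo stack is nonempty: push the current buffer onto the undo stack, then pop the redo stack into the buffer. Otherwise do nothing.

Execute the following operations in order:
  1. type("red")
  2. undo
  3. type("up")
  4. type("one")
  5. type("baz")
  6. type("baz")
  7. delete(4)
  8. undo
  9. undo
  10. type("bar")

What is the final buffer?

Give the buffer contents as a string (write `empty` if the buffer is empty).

After op 1 (type): buf='red' undo_depth=1 redo_depth=0
After op 2 (undo): buf='(empty)' undo_depth=0 redo_depth=1
After op 3 (type): buf='up' undo_depth=1 redo_depth=0
After op 4 (type): buf='upone' undo_depth=2 redo_depth=0
After op 5 (type): buf='uponebaz' undo_depth=3 redo_depth=0
After op 6 (type): buf='uponebazbaz' undo_depth=4 redo_depth=0
After op 7 (delete): buf='uponeba' undo_depth=5 redo_depth=0
After op 8 (undo): buf='uponebazbaz' undo_depth=4 redo_depth=1
After op 9 (undo): buf='uponebaz' undo_depth=3 redo_depth=2
After op 10 (type): buf='uponebazbar' undo_depth=4 redo_depth=0

Answer: uponebazbar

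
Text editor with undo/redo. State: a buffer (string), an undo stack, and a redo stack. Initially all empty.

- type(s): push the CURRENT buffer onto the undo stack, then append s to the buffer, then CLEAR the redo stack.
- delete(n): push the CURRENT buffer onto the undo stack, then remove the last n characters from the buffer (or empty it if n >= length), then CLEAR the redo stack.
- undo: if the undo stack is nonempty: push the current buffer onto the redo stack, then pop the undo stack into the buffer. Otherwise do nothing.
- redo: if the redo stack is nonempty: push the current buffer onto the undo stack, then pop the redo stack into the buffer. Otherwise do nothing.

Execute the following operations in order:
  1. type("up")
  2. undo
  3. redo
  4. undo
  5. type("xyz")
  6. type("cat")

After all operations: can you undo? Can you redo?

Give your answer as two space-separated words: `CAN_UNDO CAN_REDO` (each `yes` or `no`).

After op 1 (type): buf='up' undo_depth=1 redo_depth=0
After op 2 (undo): buf='(empty)' undo_depth=0 redo_depth=1
After op 3 (redo): buf='up' undo_depth=1 redo_depth=0
After op 4 (undo): buf='(empty)' undo_depth=0 redo_depth=1
After op 5 (type): buf='xyz' undo_depth=1 redo_depth=0
After op 6 (type): buf='xyzcat' undo_depth=2 redo_depth=0

Answer: yes no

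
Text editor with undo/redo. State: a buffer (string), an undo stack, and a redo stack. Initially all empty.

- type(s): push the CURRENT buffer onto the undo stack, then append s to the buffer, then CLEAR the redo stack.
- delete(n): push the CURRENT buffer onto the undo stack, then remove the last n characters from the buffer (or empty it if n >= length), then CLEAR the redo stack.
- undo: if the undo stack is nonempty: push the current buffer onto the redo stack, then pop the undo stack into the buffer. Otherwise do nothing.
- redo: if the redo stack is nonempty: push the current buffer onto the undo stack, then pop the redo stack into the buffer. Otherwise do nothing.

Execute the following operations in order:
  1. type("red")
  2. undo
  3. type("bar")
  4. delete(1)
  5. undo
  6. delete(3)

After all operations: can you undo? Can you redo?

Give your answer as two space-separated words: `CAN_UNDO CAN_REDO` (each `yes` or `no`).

After op 1 (type): buf='red' undo_depth=1 redo_depth=0
After op 2 (undo): buf='(empty)' undo_depth=0 redo_depth=1
After op 3 (type): buf='bar' undo_depth=1 redo_depth=0
After op 4 (delete): buf='ba' undo_depth=2 redo_depth=0
After op 5 (undo): buf='bar' undo_depth=1 redo_depth=1
After op 6 (delete): buf='(empty)' undo_depth=2 redo_depth=0

Answer: yes no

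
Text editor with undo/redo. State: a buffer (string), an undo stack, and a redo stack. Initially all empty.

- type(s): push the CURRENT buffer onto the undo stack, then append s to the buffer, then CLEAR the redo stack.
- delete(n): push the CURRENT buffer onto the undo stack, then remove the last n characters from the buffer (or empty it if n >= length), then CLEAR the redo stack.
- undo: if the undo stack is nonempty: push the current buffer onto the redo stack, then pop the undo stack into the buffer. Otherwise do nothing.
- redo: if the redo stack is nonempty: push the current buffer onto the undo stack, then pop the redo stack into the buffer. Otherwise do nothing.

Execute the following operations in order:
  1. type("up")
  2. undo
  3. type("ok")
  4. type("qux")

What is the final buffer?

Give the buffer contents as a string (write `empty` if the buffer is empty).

Answer: okqux

Derivation:
After op 1 (type): buf='up' undo_depth=1 redo_depth=0
After op 2 (undo): buf='(empty)' undo_depth=0 redo_depth=1
After op 3 (type): buf='ok' undo_depth=1 redo_depth=0
After op 4 (type): buf='okqux' undo_depth=2 redo_depth=0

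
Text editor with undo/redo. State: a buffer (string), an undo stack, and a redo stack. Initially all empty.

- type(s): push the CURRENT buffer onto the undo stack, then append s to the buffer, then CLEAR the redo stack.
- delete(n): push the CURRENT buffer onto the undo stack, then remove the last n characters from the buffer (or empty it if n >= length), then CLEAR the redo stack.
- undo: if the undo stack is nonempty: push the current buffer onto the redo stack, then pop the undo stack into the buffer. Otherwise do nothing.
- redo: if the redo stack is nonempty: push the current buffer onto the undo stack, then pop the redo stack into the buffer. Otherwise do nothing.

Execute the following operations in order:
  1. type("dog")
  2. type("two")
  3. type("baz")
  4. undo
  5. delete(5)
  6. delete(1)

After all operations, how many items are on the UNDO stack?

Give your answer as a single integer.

Answer: 4

Derivation:
After op 1 (type): buf='dog' undo_depth=1 redo_depth=0
After op 2 (type): buf='dogtwo' undo_depth=2 redo_depth=0
After op 3 (type): buf='dogtwobaz' undo_depth=3 redo_depth=0
After op 4 (undo): buf='dogtwo' undo_depth=2 redo_depth=1
After op 5 (delete): buf='d' undo_depth=3 redo_depth=0
After op 6 (delete): buf='(empty)' undo_depth=4 redo_depth=0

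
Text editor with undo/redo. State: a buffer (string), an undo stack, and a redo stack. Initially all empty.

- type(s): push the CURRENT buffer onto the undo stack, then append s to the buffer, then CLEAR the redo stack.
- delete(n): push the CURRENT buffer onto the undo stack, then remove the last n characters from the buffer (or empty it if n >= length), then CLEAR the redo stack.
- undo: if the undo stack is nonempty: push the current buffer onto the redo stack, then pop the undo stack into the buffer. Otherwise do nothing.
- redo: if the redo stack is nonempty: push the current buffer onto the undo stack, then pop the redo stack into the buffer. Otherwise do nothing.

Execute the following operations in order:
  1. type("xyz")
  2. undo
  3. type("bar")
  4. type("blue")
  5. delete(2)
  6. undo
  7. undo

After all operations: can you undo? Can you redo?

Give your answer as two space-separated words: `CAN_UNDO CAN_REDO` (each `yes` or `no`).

After op 1 (type): buf='xyz' undo_depth=1 redo_depth=0
After op 2 (undo): buf='(empty)' undo_depth=0 redo_depth=1
After op 3 (type): buf='bar' undo_depth=1 redo_depth=0
After op 4 (type): buf='barblue' undo_depth=2 redo_depth=0
After op 5 (delete): buf='barbl' undo_depth=3 redo_depth=0
After op 6 (undo): buf='barblue' undo_depth=2 redo_depth=1
After op 7 (undo): buf='bar' undo_depth=1 redo_depth=2

Answer: yes yes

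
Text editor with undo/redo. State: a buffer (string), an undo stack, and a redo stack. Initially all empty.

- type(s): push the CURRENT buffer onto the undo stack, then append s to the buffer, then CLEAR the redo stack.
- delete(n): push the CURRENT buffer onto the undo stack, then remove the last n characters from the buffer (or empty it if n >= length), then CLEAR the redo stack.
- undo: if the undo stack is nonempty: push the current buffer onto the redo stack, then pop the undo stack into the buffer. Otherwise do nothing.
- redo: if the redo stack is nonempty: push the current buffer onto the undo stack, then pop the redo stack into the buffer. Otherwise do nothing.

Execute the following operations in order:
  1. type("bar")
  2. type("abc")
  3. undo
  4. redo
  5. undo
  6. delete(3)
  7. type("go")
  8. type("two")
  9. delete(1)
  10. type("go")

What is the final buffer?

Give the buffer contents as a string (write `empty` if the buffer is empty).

After op 1 (type): buf='bar' undo_depth=1 redo_depth=0
After op 2 (type): buf='barabc' undo_depth=2 redo_depth=0
After op 3 (undo): buf='bar' undo_depth=1 redo_depth=1
After op 4 (redo): buf='barabc' undo_depth=2 redo_depth=0
After op 5 (undo): buf='bar' undo_depth=1 redo_depth=1
After op 6 (delete): buf='(empty)' undo_depth=2 redo_depth=0
After op 7 (type): buf='go' undo_depth=3 redo_depth=0
After op 8 (type): buf='gotwo' undo_depth=4 redo_depth=0
After op 9 (delete): buf='gotw' undo_depth=5 redo_depth=0
After op 10 (type): buf='gotwgo' undo_depth=6 redo_depth=0

Answer: gotwgo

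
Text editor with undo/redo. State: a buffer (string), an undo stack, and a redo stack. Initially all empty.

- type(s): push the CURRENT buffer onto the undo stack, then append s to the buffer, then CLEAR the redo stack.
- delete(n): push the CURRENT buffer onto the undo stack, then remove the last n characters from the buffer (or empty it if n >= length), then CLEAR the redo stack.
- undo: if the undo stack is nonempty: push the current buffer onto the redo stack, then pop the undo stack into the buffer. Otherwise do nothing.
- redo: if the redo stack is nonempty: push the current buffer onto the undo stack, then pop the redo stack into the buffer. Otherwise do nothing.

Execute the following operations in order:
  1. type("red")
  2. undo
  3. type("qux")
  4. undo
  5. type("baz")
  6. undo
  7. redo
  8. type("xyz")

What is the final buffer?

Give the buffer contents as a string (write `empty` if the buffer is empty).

Answer: bazxyz

Derivation:
After op 1 (type): buf='red' undo_depth=1 redo_depth=0
After op 2 (undo): buf='(empty)' undo_depth=0 redo_depth=1
After op 3 (type): buf='qux' undo_depth=1 redo_depth=0
After op 4 (undo): buf='(empty)' undo_depth=0 redo_depth=1
After op 5 (type): buf='baz' undo_depth=1 redo_depth=0
After op 6 (undo): buf='(empty)' undo_depth=0 redo_depth=1
After op 7 (redo): buf='baz' undo_depth=1 redo_depth=0
After op 8 (type): buf='bazxyz' undo_depth=2 redo_depth=0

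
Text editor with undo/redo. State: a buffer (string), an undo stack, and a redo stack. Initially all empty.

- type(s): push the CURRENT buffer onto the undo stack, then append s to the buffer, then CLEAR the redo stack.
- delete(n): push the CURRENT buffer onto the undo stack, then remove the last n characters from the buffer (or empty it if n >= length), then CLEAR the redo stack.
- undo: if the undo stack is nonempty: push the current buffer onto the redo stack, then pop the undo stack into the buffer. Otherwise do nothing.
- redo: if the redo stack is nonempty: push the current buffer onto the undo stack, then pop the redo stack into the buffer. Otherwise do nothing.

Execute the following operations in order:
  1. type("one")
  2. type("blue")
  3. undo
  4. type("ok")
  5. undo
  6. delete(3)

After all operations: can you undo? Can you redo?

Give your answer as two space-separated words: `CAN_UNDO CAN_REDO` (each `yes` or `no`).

Answer: yes no

Derivation:
After op 1 (type): buf='one' undo_depth=1 redo_depth=0
After op 2 (type): buf='oneblue' undo_depth=2 redo_depth=0
After op 3 (undo): buf='one' undo_depth=1 redo_depth=1
After op 4 (type): buf='oneok' undo_depth=2 redo_depth=0
After op 5 (undo): buf='one' undo_depth=1 redo_depth=1
After op 6 (delete): buf='(empty)' undo_depth=2 redo_depth=0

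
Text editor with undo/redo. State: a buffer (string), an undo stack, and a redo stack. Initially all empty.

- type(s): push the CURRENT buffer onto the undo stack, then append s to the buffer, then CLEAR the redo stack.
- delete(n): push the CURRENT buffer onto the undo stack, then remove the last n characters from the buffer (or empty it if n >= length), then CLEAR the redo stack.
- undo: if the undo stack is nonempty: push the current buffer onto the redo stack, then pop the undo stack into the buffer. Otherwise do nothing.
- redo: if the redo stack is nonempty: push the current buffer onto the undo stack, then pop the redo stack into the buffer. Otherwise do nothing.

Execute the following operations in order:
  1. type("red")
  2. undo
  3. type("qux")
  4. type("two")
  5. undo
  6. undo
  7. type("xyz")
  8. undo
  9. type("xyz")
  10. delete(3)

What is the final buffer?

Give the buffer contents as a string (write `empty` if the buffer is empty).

After op 1 (type): buf='red' undo_depth=1 redo_depth=0
After op 2 (undo): buf='(empty)' undo_depth=0 redo_depth=1
After op 3 (type): buf='qux' undo_depth=1 redo_depth=0
After op 4 (type): buf='quxtwo' undo_depth=2 redo_depth=0
After op 5 (undo): buf='qux' undo_depth=1 redo_depth=1
After op 6 (undo): buf='(empty)' undo_depth=0 redo_depth=2
After op 7 (type): buf='xyz' undo_depth=1 redo_depth=0
After op 8 (undo): buf='(empty)' undo_depth=0 redo_depth=1
After op 9 (type): buf='xyz' undo_depth=1 redo_depth=0
After op 10 (delete): buf='(empty)' undo_depth=2 redo_depth=0

Answer: empty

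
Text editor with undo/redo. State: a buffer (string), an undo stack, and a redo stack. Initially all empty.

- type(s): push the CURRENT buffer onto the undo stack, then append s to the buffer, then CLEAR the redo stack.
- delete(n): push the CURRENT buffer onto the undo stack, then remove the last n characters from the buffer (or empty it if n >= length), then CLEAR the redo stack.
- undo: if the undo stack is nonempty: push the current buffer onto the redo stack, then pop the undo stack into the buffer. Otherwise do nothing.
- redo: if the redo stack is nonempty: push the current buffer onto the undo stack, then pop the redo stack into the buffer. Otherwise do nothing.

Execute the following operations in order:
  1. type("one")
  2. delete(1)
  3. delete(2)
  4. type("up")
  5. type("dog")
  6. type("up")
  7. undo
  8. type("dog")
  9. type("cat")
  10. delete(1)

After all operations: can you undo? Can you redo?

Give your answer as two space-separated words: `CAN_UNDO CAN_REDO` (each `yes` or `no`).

Answer: yes no

Derivation:
After op 1 (type): buf='one' undo_depth=1 redo_depth=0
After op 2 (delete): buf='on' undo_depth=2 redo_depth=0
After op 3 (delete): buf='(empty)' undo_depth=3 redo_depth=0
After op 4 (type): buf='up' undo_depth=4 redo_depth=0
After op 5 (type): buf='updog' undo_depth=5 redo_depth=0
After op 6 (type): buf='updogup' undo_depth=6 redo_depth=0
After op 7 (undo): buf='updog' undo_depth=5 redo_depth=1
After op 8 (type): buf='updogdog' undo_depth=6 redo_depth=0
After op 9 (type): buf='updogdogcat' undo_depth=7 redo_depth=0
After op 10 (delete): buf='updogdogca' undo_depth=8 redo_depth=0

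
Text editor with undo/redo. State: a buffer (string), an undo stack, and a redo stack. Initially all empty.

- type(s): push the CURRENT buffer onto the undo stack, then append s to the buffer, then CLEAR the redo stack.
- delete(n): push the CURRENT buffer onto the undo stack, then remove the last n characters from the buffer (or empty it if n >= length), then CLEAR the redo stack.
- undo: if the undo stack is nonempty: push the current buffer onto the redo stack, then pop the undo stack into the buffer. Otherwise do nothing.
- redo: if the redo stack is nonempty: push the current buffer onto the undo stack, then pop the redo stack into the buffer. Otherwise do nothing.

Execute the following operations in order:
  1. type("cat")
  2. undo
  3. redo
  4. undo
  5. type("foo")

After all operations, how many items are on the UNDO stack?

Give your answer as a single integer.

After op 1 (type): buf='cat' undo_depth=1 redo_depth=0
After op 2 (undo): buf='(empty)' undo_depth=0 redo_depth=1
After op 3 (redo): buf='cat' undo_depth=1 redo_depth=0
After op 4 (undo): buf='(empty)' undo_depth=0 redo_depth=1
After op 5 (type): buf='foo' undo_depth=1 redo_depth=0

Answer: 1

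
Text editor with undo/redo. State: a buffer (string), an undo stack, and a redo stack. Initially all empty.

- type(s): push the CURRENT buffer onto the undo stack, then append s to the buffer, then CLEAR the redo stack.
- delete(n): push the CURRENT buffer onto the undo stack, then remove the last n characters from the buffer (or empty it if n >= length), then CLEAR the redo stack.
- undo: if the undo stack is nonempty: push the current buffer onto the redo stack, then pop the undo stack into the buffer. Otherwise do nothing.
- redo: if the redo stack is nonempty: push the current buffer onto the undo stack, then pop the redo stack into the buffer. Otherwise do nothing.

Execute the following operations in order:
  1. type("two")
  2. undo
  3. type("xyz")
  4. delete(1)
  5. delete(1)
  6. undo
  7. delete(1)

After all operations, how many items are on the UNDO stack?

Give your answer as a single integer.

Answer: 3

Derivation:
After op 1 (type): buf='two' undo_depth=1 redo_depth=0
After op 2 (undo): buf='(empty)' undo_depth=0 redo_depth=1
After op 3 (type): buf='xyz' undo_depth=1 redo_depth=0
After op 4 (delete): buf='xy' undo_depth=2 redo_depth=0
After op 5 (delete): buf='x' undo_depth=3 redo_depth=0
After op 6 (undo): buf='xy' undo_depth=2 redo_depth=1
After op 7 (delete): buf='x' undo_depth=3 redo_depth=0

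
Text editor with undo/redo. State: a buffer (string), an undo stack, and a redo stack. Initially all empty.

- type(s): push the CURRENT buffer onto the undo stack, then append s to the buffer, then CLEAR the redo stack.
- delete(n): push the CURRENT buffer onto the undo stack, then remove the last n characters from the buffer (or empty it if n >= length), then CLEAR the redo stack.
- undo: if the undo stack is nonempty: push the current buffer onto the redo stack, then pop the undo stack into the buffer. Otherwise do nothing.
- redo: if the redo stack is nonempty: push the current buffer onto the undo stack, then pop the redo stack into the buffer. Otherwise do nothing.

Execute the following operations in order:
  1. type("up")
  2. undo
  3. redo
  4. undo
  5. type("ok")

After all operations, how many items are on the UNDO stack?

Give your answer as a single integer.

Answer: 1

Derivation:
After op 1 (type): buf='up' undo_depth=1 redo_depth=0
After op 2 (undo): buf='(empty)' undo_depth=0 redo_depth=1
After op 3 (redo): buf='up' undo_depth=1 redo_depth=0
After op 4 (undo): buf='(empty)' undo_depth=0 redo_depth=1
After op 5 (type): buf='ok' undo_depth=1 redo_depth=0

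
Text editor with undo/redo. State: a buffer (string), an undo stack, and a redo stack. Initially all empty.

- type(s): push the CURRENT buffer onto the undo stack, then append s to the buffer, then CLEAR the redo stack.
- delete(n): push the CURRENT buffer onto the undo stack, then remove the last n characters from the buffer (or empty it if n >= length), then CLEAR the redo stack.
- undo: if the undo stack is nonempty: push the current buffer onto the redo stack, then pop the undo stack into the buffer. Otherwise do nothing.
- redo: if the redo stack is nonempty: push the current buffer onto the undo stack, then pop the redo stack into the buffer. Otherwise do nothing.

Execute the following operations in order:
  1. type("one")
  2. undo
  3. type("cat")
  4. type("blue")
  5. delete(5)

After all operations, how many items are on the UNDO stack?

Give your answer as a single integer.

After op 1 (type): buf='one' undo_depth=1 redo_depth=0
After op 2 (undo): buf='(empty)' undo_depth=0 redo_depth=1
After op 3 (type): buf='cat' undo_depth=1 redo_depth=0
After op 4 (type): buf='catblue' undo_depth=2 redo_depth=0
After op 5 (delete): buf='ca' undo_depth=3 redo_depth=0

Answer: 3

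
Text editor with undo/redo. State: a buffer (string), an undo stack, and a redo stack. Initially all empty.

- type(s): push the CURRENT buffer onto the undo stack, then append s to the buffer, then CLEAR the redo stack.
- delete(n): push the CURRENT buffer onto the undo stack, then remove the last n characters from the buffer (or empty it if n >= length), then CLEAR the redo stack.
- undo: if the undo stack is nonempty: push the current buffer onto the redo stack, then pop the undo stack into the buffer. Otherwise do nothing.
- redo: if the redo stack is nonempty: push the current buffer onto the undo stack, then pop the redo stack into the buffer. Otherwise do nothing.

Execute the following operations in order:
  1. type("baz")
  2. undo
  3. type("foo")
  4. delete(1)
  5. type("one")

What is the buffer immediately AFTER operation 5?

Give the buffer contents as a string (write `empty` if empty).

After op 1 (type): buf='baz' undo_depth=1 redo_depth=0
After op 2 (undo): buf='(empty)' undo_depth=0 redo_depth=1
After op 3 (type): buf='foo' undo_depth=1 redo_depth=0
After op 4 (delete): buf='fo' undo_depth=2 redo_depth=0
After op 5 (type): buf='foone' undo_depth=3 redo_depth=0

Answer: foone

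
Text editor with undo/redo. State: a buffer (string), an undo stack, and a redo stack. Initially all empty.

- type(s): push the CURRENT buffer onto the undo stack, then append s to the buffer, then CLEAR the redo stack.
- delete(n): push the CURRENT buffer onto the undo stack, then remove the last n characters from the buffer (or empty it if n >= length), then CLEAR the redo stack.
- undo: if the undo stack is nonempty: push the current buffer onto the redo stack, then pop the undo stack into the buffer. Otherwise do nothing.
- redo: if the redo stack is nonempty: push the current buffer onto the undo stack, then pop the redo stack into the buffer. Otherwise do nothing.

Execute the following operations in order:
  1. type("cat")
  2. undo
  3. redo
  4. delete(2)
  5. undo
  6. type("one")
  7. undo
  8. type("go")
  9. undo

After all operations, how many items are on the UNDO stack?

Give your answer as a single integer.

After op 1 (type): buf='cat' undo_depth=1 redo_depth=0
After op 2 (undo): buf='(empty)' undo_depth=0 redo_depth=1
After op 3 (redo): buf='cat' undo_depth=1 redo_depth=0
After op 4 (delete): buf='c' undo_depth=2 redo_depth=0
After op 5 (undo): buf='cat' undo_depth=1 redo_depth=1
After op 6 (type): buf='catone' undo_depth=2 redo_depth=0
After op 7 (undo): buf='cat' undo_depth=1 redo_depth=1
After op 8 (type): buf='catgo' undo_depth=2 redo_depth=0
After op 9 (undo): buf='cat' undo_depth=1 redo_depth=1

Answer: 1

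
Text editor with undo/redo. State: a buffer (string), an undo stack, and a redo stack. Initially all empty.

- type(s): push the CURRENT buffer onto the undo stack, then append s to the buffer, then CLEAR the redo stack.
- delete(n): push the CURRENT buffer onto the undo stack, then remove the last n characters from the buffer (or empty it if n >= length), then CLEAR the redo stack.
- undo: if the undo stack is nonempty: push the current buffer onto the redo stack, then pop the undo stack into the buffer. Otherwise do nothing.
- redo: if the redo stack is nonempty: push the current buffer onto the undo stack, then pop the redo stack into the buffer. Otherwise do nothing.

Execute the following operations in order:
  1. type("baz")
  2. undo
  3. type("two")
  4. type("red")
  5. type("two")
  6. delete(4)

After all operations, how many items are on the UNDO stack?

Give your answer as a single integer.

Answer: 4

Derivation:
After op 1 (type): buf='baz' undo_depth=1 redo_depth=0
After op 2 (undo): buf='(empty)' undo_depth=0 redo_depth=1
After op 3 (type): buf='two' undo_depth=1 redo_depth=0
After op 4 (type): buf='twored' undo_depth=2 redo_depth=0
After op 5 (type): buf='tworedtwo' undo_depth=3 redo_depth=0
After op 6 (delete): buf='twore' undo_depth=4 redo_depth=0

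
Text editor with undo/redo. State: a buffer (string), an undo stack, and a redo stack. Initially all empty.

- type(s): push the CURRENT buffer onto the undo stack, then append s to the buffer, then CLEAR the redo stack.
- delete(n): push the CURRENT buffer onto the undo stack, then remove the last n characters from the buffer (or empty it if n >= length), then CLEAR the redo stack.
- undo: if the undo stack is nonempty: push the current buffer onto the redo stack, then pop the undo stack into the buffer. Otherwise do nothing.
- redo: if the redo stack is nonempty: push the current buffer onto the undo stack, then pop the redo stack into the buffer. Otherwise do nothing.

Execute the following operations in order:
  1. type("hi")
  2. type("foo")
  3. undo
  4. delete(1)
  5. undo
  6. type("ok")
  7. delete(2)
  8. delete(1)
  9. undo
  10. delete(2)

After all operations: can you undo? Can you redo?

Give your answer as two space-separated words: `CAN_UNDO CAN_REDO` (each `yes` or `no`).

After op 1 (type): buf='hi' undo_depth=1 redo_depth=0
After op 2 (type): buf='hifoo' undo_depth=2 redo_depth=0
After op 3 (undo): buf='hi' undo_depth=1 redo_depth=1
After op 4 (delete): buf='h' undo_depth=2 redo_depth=0
After op 5 (undo): buf='hi' undo_depth=1 redo_depth=1
After op 6 (type): buf='hiok' undo_depth=2 redo_depth=0
After op 7 (delete): buf='hi' undo_depth=3 redo_depth=0
After op 8 (delete): buf='h' undo_depth=4 redo_depth=0
After op 9 (undo): buf='hi' undo_depth=3 redo_depth=1
After op 10 (delete): buf='(empty)' undo_depth=4 redo_depth=0

Answer: yes no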